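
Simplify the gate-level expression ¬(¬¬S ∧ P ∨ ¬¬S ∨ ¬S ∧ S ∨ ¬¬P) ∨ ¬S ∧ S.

¬(¬¬S ∧ P ∨ ¬¬S ∨ ¬S ∧ S ∨ ¬¬P) ∨ ¬S ∧ S
= ¬(¬¬S ∧ P ∨ ¬¬S ∨ ¬¬P) ∨ ¬S ∧ S   (complement / identity)
= ¬(¬¬S ∨ ¬¬P) ∨ ¬S ∧ S   (absorption)
= ¬(¬¬S ∨ ¬¬P)   (complement / identity)
= ¬S ∧ ¬P   (De Morgan)

¬S ∧ ¬P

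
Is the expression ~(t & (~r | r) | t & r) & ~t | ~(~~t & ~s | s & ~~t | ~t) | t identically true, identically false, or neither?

identically true

~(t & (~r | r) | t & r) & ~t | ~(~~t & ~s | s & ~~t | ~t) | t
= ~(t & (~r | r) | t & r) & ~t | ~(~~t | ~t) | t
= ~(t | t & r) & ~t | ~(~~t | ~t) | t
= ~t & ~t | ~(~~t | ~t) | t
= ~t & ~t | ~t & t | t
= ~t | t
= 1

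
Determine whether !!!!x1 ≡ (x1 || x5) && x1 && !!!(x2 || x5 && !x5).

No

E1: !!!!x1
    = !!x1
    = x1
E2: (x1 || x5) && x1 && !!!(x2 || x5 && !x5)
    = (x1 || x5) && x1 && !!!x2
    = x1 && !!!x2
    = x1 && !x2
These differ: at x1=1, x2=1, x5=1, E1 = 1 but E2 = 0.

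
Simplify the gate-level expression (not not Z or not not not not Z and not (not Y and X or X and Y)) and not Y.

Z and not Y

(not not Z or not not not not Z and not (not Y and X or X and Y)) and not Y
= (not not Z or not not Z and not (not Y and X or X and Y)) and not Y   — double negation
= (not not Z or not not Z and not X) and not Y   — distribution
= not not Z and not Y   — absorption
= Z and not Y   — double negation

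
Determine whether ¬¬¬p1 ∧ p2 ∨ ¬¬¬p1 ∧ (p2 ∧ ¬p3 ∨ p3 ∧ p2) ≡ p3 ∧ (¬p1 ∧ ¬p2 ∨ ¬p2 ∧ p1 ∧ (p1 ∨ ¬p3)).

No

E1: ¬¬¬p1 ∧ p2 ∨ ¬¬¬p1 ∧ (p2 ∧ ¬p3 ∨ p3 ∧ p2)
    = ¬¬¬p1 ∧ p2 ∨ ¬¬¬p1 ∧ p2   — distribution
    = ¬¬¬p1 ∧ p2   — idempotence
    = ¬p1 ∧ p2   — double negation
E2: p3 ∧ (¬p1 ∧ ¬p2 ∨ ¬p2 ∧ p1 ∧ (p1 ∨ ¬p3))
    = p3 ∧ (¬p1 ∧ ¬p2 ∨ ¬p2 ∧ p1)   — absorption
    = p3 ∧ ¬p2   — distribution
These differ: at p1=0, p2=1, p3=1, E1 = 1 but E2 = 0.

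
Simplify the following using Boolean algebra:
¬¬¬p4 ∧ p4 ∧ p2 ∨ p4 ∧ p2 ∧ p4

¬¬¬p4 ∧ p4 ∧ p2 ∨ p4 ∧ p2 ∧ p4
= ¬p4 ∧ p4 ∧ p2 ∨ p4 ∧ p2 ∧ p4   — double negation
= p4 ∧ p2   — distribution

p4 ∧ p2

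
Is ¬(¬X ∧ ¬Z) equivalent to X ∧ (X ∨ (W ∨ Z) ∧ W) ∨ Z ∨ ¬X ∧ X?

E1: ¬(¬X ∧ ¬Z)
    = X ∨ Z   — De Morgan
E2: X ∧ (X ∨ (W ∨ Z) ∧ W) ∨ Z ∨ ¬X ∧ X
    = X ∧ (X ∨ (W ∨ Z) ∧ W) ∨ Z   — complement / identity
    = X ∧ (X ∨ W) ∨ Z   — absorption
    = X ∨ Z   — absorption
Both reduce to X ∨ Z, so they are equivalent.

Yes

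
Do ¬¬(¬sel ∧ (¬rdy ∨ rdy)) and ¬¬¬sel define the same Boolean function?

Yes

E1: ¬¬(¬sel ∧ (¬rdy ∨ rdy))
    = ¬¬¬sel   — complement / identity
    = ¬sel   — double negation
E2: ¬¬¬sel
    = ¬sel   — double negation
Both reduce to ¬sel, so they are equivalent.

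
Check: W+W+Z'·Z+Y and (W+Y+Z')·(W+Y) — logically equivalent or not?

Yes

E1: W+W+Z'·Z+Y
    = W+W+Y
    = W+Y
E2: (W+Y+Z')·(W+Y)
    = W+Y
Both reduce to W+Y, so they are equivalent.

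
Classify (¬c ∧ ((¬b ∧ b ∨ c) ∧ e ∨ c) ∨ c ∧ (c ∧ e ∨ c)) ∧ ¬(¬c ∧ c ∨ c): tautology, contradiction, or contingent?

contradiction

(¬c ∧ ((¬b ∧ b ∨ c) ∧ e ∨ c) ∨ c ∧ (c ∧ e ∨ c)) ∧ ¬(¬c ∧ c ∨ c)
= (¬c ∧ ((¬b ∧ b ∨ c) ∧ e ∨ c) ∨ c ∧ (c ∧ e ∨ c)) ∧ ¬c
= (¬c ∧ (c ∧ e ∨ c) ∨ c ∧ (c ∧ e ∨ c)) ∧ ¬c
= (c ∧ e ∨ c) ∧ ¬c
= c ∧ ¬c
= False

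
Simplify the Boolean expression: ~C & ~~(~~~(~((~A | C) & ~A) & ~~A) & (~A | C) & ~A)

~C & ~~(~~~(~((~A | C) & ~A) & ~~A) & (~A | C) & ~A)
= ~C & ~~(~~((~A | C) & ~A | ~A) & (~A | C) & ~A)
= ~C & ~~(((~A | C) & ~A | ~A) & (~A | C) & ~A)
= ~C & ~~((~A | C) & ~A)
= ~C & ~~~A
= ~C & ~A

~C & ~A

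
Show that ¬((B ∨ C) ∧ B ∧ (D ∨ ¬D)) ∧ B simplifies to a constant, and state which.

¬((B ∨ C) ∧ B ∧ (D ∨ ¬D)) ∧ B
= ¬(B ∧ (D ∨ ¬D)) ∧ B   (absorption)
= ¬B ∧ B   (complement / identity)
= False   (complement)

False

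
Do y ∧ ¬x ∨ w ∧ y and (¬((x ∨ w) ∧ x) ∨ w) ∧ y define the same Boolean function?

Yes

E1: y ∧ ¬x ∨ w ∧ y
    = (¬x ∨ w) ∧ y   [distribution]
E2: (¬((x ∨ w) ∧ x) ∨ w) ∧ y
    = (¬x ∨ w) ∧ y   [absorption]
Both reduce to (¬x ∨ w) ∧ y, so they are equivalent.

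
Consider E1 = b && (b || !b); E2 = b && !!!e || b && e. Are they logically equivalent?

E1: b && (b || !b)
    = b   — complement / identity
E2: b && !!!e || b && e
    = b && !e || b && e   — double negation
    = b   — distribution
Both reduce to b, so they are equivalent.

Yes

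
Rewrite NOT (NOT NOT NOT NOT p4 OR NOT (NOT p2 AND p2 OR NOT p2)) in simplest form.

NOT p4 AND NOT p2

NOT (NOT NOT NOT NOT p4 OR NOT (NOT p2 AND p2 OR NOT p2))
= NOT NOT NOT p4 AND (NOT p2 AND p2 OR NOT p2)   (De Morgan)
= NOT p4 AND (NOT p2 AND p2 OR NOT p2)   (double negation)
= NOT p4 AND NOT p2   (complement / identity)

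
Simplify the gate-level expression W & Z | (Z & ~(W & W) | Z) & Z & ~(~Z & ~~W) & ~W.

W & Z | (Z & ~(W & W) | Z) & Z & ~(~Z & ~~W) & ~W
= W & Z | (Z & ~(W & W) | Z) & Z & (Z | ~W) & ~W   — De Morgan
= W & Z | (Z & ~W | Z) & Z & (Z | ~W) & ~W   — idempotence
= W & Z | (Z & ~W | Z) & Z & ~W   — absorption
= W & Z | Z & ~W   — absorption
= Z   — distribution

Z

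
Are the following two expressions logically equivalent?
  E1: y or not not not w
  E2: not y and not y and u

E1: y or not not not w
    = y or not w
E2: not y and not y and u
    = not y and u
These differ: at u=0, w=0, y=1, E1 = 1 but E2 = 0.

No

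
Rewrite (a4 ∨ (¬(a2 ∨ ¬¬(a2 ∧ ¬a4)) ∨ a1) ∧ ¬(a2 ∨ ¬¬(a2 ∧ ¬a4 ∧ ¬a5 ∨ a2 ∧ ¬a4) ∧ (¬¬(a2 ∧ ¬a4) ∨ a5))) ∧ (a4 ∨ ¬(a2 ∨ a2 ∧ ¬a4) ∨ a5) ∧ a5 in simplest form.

(a4 ∨ ¬a2) ∧ a5

(a4 ∨ (¬(a2 ∨ ¬¬(a2 ∧ ¬a4)) ∨ a1) ∧ ¬(a2 ∨ ¬¬(a2 ∧ ¬a4 ∧ ¬a5 ∨ a2 ∧ ¬a4) ∧ (¬¬(a2 ∧ ¬a4) ∨ a5))) ∧ (a4 ∨ ¬(a2 ∨ a2 ∧ ¬a4) ∨ a5) ∧ a5
= (a4 ∨ (¬(a2 ∨ ¬¬(a2 ∧ ¬a4)) ∨ a1) ∧ ¬(a2 ∨ ¬¬(a2 ∧ ¬a4) ∧ (¬¬(a2 ∧ ¬a4) ∨ a5))) ∧ (a4 ∨ ¬(a2 ∨ a2 ∧ ¬a4) ∨ a5) ∧ a5
= (a4 ∨ (¬(a2 ∨ ¬¬(a2 ∧ ¬a4)) ∨ a1) ∧ ¬(a2 ∨ ¬¬(a2 ∧ ¬a4))) ∧ (a4 ∨ ¬(a2 ∨ a2 ∧ ¬a4) ∨ a5) ∧ a5
= (a4 ∨ ¬(a2 ∨ ¬¬(a2 ∧ ¬a4))) ∧ (a4 ∨ ¬(a2 ∨ a2 ∧ ¬a4) ∨ a5) ∧ a5
= (a4 ∨ ¬(a2 ∨ a2 ∧ ¬a4)) ∧ (a4 ∨ ¬(a2 ∨ a2 ∧ ¬a4) ∨ a5) ∧ a5
= (a4 ∨ ¬(a2 ∨ a2 ∧ ¬a4)) ∧ a5
= (a4 ∨ ¬a2) ∧ a5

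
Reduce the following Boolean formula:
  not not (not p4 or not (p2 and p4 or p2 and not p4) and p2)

not not (not p4 or not (p2 and p4 or p2 and not p4) and p2)
= not not (not p4 or not p2 and p2)   (distribution)
= not not not p4   (complement / identity)
= not p4   (double negation)

not p4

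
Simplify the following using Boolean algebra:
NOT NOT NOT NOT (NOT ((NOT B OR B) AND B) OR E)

NOT NOT NOT NOT (NOT ((NOT B OR B) AND B) OR E)
= NOT NOT (NOT ((NOT B OR B) AND B) OR E)   — double negation
= NOT NOT (NOT B OR E)   — complement / identity
= NOT B OR E   — double negation

NOT B OR E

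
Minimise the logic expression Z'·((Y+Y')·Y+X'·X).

Z'·((Y+Y')·Y+X'·X)
= Z'·(Y+Y')·Y
= Z'·Y

Z'·Y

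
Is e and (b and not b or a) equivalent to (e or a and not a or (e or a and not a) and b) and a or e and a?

Yes

E1: e and (b and not b or a)
    = e and a   — complement / identity
E2: (e or a and not a or (e or a and not a) and b) and a or e and a
    = (e or a and not a) and a or e and a   — absorption
    = e and a or e and a   — complement / identity
    = e and a   — idempotence
Both reduce to e and a, so they are equivalent.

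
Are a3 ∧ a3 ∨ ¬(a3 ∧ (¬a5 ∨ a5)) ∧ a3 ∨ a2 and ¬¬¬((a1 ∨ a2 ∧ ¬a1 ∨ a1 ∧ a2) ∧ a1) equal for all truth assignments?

No

E1: a3 ∧ a3 ∨ ¬(a3 ∧ (¬a5 ∨ a5)) ∧ a3 ∨ a2
    = a3 ∧ a3 ∨ ¬a3 ∧ a3 ∨ a2   (complement / identity)
    = a3 ∨ a2   (distribution)
E2: ¬¬¬((a1 ∨ a2 ∧ ¬a1 ∨ a1 ∧ a2) ∧ a1)
    = ¬¬¬((a1 ∨ a2) ∧ a1)   (distribution)
    = ¬¬¬a1   (absorption)
    = ¬a1   (double negation)
These differ: at a1=1, a2=1, a3=0, a5=0, E1 = 1 but E2 = 0.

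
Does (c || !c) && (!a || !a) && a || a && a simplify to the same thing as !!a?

E1: (c || !c) && (!a || !a) && a || a && a
    = (c || !c) && !a && a || a && a   (idempotence)
    = !a && a || a && a   (complement / identity)
    = a   (distribution)
E2: !!a
    = a   (double negation)
Both reduce to a, so they are equivalent.

Yes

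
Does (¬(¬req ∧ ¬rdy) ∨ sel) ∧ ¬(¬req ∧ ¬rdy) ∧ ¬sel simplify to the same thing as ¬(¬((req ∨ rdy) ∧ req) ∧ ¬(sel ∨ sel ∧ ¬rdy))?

No

E1: (¬(¬req ∧ ¬rdy) ∨ sel) ∧ ¬(¬req ∧ ¬rdy) ∧ ¬sel
    = ¬(¬req ∧ ¬rdy) ∧ ¬sel   — absorption
    = (req ∨ rdy) ∧ ¬sel   — De Morgan
E2: ¬(¬((req ∨ rdy) ∧ req) ∧ ¬(sel ∨ sel ∧ ¬rdy))
    = ¬(¬((req ∨ rdy) ∧ req) ∧ ¬sel)   — absorption
    = ¬(¬req ∧ ¬sel)   — absorption
    = req ∨ sel   — De Morgan
These differ: at rdy=0, req=0, sel=1, E1 = 0 but E2 = 1.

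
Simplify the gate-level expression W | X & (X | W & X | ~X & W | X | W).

W | X & (X | W & X | ~X & W | X | W)
= W | X & (X | W | X | W)   [distribution]
= W | X & (X | W)   [idempotence]
= W | X   [absorption]

W | X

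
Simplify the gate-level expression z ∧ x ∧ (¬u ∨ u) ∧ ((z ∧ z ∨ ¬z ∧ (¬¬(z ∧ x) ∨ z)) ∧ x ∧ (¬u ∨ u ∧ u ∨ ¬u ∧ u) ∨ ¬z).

z ∧ x

z ∧ x ∧ (¬u ∨ u) ∧ ((z ∧ z ∨ ¬z ∧ (¬¬(z ∧ x) ∨ z)) ∧ x ∧ (¬u ∨ u ∧ u ∨ ¬u ∧ u) ∨ ¬z)
= z ∧ x ∧ (¬u ∨ u) ∧ ((z ∧ z ∨ ¬z ∧ (¬¬(z ∧ x) ∨ z)) ∧ x ∧ (¬u ∨ u) ∨ ¬z)   (distribution)
= z ∧ x ∧ (¬u ∨ u) ∧ ((z ∧ z ∨ ¬z ∧ (z ∧ x ∨ z)) ∧ x ∧ (¬u ∨ u) ∨ ¬z)   (double negation)
= z ∧ x ∧ (¬u ∨ u) ∧ ((z ∧ z ∨ ¬z ∧ z) ∧ x ∧ (¬u ∨ u) ∨ ¬z)   (absorption)
= z ∧ x ∧ (¬u ∨ u) ∧ (z ∧ x ∧ (¬u ∨ u) ∨ ¬z)   (distribution)
= z ∧ x ∧ (¬u ∨ u)   (absorption)
= z ∧ x   (complement / identity)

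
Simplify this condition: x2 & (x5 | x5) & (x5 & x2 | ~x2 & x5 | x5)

x2 & (x5 | x5) & (x5 & x2 | ~x2 & x5 | x5)
= x2 & (x5 | x5) & (x5 | x5)
= x2 & (x5 | x5 & x5)
= x2 & (x5 | x5)
= x2 & x5

x2 & x5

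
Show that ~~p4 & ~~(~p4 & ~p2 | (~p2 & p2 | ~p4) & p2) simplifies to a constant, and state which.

~~p4 & ~~(~p4 & ~p2 | (~p2 & p2 | ~p4) & p2)
= ~~p4 & ~~(~p4 & ~p2 | ~p4 & p2)   — complement / identity
= ~~p4 & ~~~p4   — distribution
= p4 & ~~~p4   — double negation
= p4 & ~p4   — double negation
= 0   — complement

0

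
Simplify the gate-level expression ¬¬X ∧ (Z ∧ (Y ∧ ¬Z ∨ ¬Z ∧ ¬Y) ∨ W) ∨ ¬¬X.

X

¬¬X ∧ (Z ∧ (Y ∧ ¬Z ∨ ¬Z ∧ ¬Y) ∨ W) ∨ ¬¬X
= ¬¬X ∧ (Z ∧ ¬Z ∨ W) ∨ ¬¬X   — distribution
= ¬¬X ∧ W ∨ ¬¬X   — complement / identity
= ¬¬X   — absorption
= X   — double negation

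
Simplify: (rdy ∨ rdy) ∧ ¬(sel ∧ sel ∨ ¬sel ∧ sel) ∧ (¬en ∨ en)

(rdy ∨ rdy) ∧ ¬(sel ∧ sel ∨ ¬sel ∧ sel) ∧ (¬en ∨ en)
= (rdy ∨ rdy) ∧ ¬sel ∧ (¬en ∨ en)   (distribution)
= rdy ∧ ¬sel ∧ (¬en ∨ en)   (idempotence)
= rdy ∧ ¬sel   (complement / identity)

rdy ∧ ¬sel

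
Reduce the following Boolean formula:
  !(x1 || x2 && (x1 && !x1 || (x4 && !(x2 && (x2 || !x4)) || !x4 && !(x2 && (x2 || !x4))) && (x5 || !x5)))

!(x1 || x2 && (x1 && !x1 || (x4 && !(x2 && (x2 || !x4)) || !x4 && !(x2 && (x2 || !x4))) && (x5 || !x5)))
= !(x1 || x2 && (x4 && !(x2 && (x2 || !x4)) || !x4 && !(x2 && (x2 || !x4))) && (x5 || !x5))   (complement / identity)
= !(x1 || x2 && !(x2 && (x2 || !x4)) && (x5 || !x5))   (distribution)
= !(x1 || x2 && !x2 && (x5 || !x5))   (absorption)
= !(x1 || x2 && !x2)   (complement / identity)
= !x1   (complement / identity)

!x1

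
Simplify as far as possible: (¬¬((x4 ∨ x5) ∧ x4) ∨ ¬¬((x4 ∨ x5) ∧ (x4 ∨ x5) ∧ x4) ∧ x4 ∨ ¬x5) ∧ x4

(¬¬((x4 ∨ x5) ∧ x4) ∨ ¬¬((x4 ∨ x5) ∧ (x4 ∨ x5) ∧ x4) ∧ x4 ∨ ¬x5) ∧ x4
= (¬¬((x4 ∨ x5) ∧ x4) ∨ ¬¬((x4 ∨ x5) ∧ x4) ∧ x4 ∨ ¬x5) ∧ x4   [absorption]
= (¬¬((x4 ∨ x5) ∧ x4) ∨ ¬x5) ∧ x4   [absorption]
= (¬¬x4 ∨ ¬x5) ∧ x4   [absorption]
= (x4 ∨ ¬x5) ∧ x4   [double negation]
= x4   [absorption]

x4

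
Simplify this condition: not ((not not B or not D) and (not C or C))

not B and D

not ((not not B or not D) and (not C or C))
= not (not not B or not D)   (complement / identity)
= not B and D   (De Morgan)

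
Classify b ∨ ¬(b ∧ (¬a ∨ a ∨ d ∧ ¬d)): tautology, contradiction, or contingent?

b ∨ ¬(b ∧ (¬a ∨ a ∨ d ∧ ¬d))
= b ∨ ¬(b ∧ (¬a ∨ a))   (complement / identity)
= b ∨ ¬b   (complement / identity)
= True   (complement)

tautology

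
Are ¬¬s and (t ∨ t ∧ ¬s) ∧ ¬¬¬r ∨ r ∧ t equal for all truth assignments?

No

E1: ¬¬s
    = s   — double negation
E2: (t ∨ t ∧ ¬s) ∧ ¬¬¬r ∨ r ∧ t
    = t ∧ ¬¬¬r ∨ r ∧ t   — absorption
    = t ∧ ¬r ∨ r ∧ t   — double negation
    = t   — distribution
These differ: at r=1, s=1, t=0, E1 = 1 but E2 = 0.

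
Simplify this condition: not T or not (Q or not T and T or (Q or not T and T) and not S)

not T or not Q

not T or not (Q or not T and T or (Q or not T and T) and not S)
= not T or not (Q or not T and T)
= not T or not Q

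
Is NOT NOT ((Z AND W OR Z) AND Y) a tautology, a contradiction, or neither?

NOT NOT ((Z AND W OR Z) AND Y)
= NOT NOT (Z AND Y)   (absorption)
= Z AND Y   (double negation)
This depends on Y, Z, so it is not a constant.

neither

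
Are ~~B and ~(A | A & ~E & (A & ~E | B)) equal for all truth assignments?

E1: ~~B
    = B   [double negation]
E2: ~(A | A & ~E & (A & ~E | B))
    = ~(A | A & ~E)   [absorption]
    = ~A   [absorption]
These differ: at A=0, B=0, E=0, E1 = 0 but E2 = 1.

No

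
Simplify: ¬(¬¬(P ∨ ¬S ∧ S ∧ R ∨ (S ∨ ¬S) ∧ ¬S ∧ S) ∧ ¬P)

True

¬(¬¬(P ∨ ¬S ∧ S ∧ R ∨ (S ∨ ¬S) ∧ ¬S ∧ S) ∧ ¬P)
= ¬(¬¬(P ∨ ¬S ∧ S ∧ R ∨ ¬S ∧ S) ∧ ¬P)
= ¬(¬¬(P ∨ ¬S ∧ S) ∧ ¬P)
= ¬(¬¬P ∧ ¬P)
= ¬P ∨ P
= True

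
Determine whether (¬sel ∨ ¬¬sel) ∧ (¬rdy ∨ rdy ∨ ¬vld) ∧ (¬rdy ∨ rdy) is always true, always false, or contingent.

(¬sel ∨ ¬¬sel) ∧ (¬rdy ∨ rdy ∨ ¬vld) ∧ (¬rdy ∨ rdy)
= (¬sel ∨ sel) ∧ (¬rdy ∨ rdy ∨ ¬vld) ∧ (¬rdy ∨ rdy)   — double negation
= (¬sel ∨ sel) ∧ (¬rdy ∨ rdy)   — absorption
= ¬rdy ∨ rdy   — complement / identity
= True   — complement

always true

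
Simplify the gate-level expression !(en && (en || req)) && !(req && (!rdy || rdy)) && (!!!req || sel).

!en && !req

!(en && (en || req)) && !(req && (!rdy || rdy)) && (!!!req || sel)
= !(en && (en || req)) && !req && (!!!req || sel)   (complement / identity)
= !(en && (en || req)) && !req && (!req || sel)   (double negation)
= !en && !req && (!req || sel)   (absorption)
= !en && !req   (absorption)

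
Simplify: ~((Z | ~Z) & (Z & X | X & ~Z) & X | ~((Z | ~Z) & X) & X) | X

1

~((Z | ~Z) & (Z & X | X & ~Z) & X | ~((Z | ~Z) & X) & X) | X
= ~((Z | ~Z) & X & X | ~((Z | ~Z) & X) & X) | X   [distribution]
= ~((Z | ~Z) & X & X | ~X & X) | X   [complement / identity]
= ~(X & X | ~X & X) | X   [complement / identity]
= ~X | X   [distribution]
= 1   [complement]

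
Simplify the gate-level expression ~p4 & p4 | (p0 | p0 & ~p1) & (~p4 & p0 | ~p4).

p0 & ~p4

~p4 & p4 | (p0 | p0 & ~p1) & (~p4 & p0 | ~p4)
= ~p4 & p4 | p0 & (~p4 & p0 | ~p4)   [absorption]
= p0 & (~p4 & p0 | ~p4)   [complement / identity]
= p0 & ~p4   [absorption]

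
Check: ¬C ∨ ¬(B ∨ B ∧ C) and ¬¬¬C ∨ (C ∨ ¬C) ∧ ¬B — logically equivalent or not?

Yes

E1: ¬C ∨ ¬(B ∨ B ∧ C)
    = ¬C ∨ ¬B   [absorption]
E2: ¬¬¬C ∨ (C ∨ ¬C) ∧ ¬B
    = ¬C ∨ (C ∨ ¬C) ∧ ¬B   [double negation]
    = ¬C ∨ ¬B   [complement / identity]
Both reduce to ¬C ∨ ¬B, so they are equivalent.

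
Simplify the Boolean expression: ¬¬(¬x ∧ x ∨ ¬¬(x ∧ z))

¬¬(¬x ∧ x ∨ ¬¬(x ∧ z))
= ¬¬¬¬(x ∧ z)   [complement / identity]
= ¬¬(x ∧ z)   [double negation]
= x ∧ z   [double negation]

x ∧ z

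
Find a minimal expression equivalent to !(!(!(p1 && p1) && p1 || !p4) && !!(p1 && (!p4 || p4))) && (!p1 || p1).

!p4 || !p1

!(!(!(p1 && p1) && p1 || !p4) && !!(p1 && (!p4 || p4))) && (!p1 || p1)
= !(!(!(p1 && p1) && p1 || !p4) && !!p1) && (!p1 || p1)   [complement / identity]
= !(!(!p1 && p1 || !p4) && !!p1) && (!p1 || p1)   [idempotence]
= (!p1 && p1 || !p4 || !p1) && (!p1 || p1)   [De Morgan]
= !p1 && p1 || !p4 || !p1   [complement / identity]
= !p4 || !p1   [complement / identity]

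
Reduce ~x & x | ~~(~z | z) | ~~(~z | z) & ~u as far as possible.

1

~x & x | ~~(~z | z) | ~~(~z | z) & ~u
= ~x & x | ~~(~z | z)
= ~~(~z | z)
= ~z | z
= 1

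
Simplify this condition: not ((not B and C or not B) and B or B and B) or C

not ((not B and C or not B) and B or B and B) or C
= not (not B and B or B and B) or C
= not B or C

not B or C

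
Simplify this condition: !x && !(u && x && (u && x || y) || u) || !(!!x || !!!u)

!x

!x && !(u && x && (u && x || y) || u) || !(!!x || !!!u)
= !x && !(u && x && (u && x || y) || u) || !(!!x || !u)   [double negation]
= !x && !(u && x || u) || !(!!x || !u)   [absorption]
= !x && !u || !(!!x || !u)   [absorption]
= !x && !u || !x && u   [De Morgan]
= !x   [distribution]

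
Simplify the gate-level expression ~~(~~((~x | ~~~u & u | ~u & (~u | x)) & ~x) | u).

~~(~~((~x | ~~~u & u | ~u & (~u | x)) & ~x) | u)
= ~~(~~((~x | ~~~u & u | ~u) & ~x) | u)   — absorption
= ~~(~~((~x | ~u & u | ~u) & ~x) | u)   — double negation
= ~~(~~((~x | ~u) & ~x) | u)   — complement / identity
= ~~(~~~x | u)   — absorption
= ~~(~x | u)   — double negation
= ~x | u   — double negation

~x | u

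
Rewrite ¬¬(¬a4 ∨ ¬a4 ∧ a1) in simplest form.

¬¬(¬a4 ∨ ¬a4 ∧ a1)
= ¬¬¬a4   — absorption
= ¬a4   — double negation

¬a4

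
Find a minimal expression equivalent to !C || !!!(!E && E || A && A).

!C || !!!(!E && E || A && A)
= !C || !!!(!E && E || A)
= !C || !(!E && E || A)
= !C || !A

!C || !A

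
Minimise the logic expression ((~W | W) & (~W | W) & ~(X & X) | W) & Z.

((~W | W) & (~W | W) & ~(X & X) | W) & Z
= ((~W | W) & ~(X & X) | W) & Z   [idempotence]
= (~(X & X) | W) & Z   [complement / identity]
= (~X | W) & Z   [idempotence]

(~X | W) & Z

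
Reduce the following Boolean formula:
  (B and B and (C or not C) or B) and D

B and D

(B and B and (C or not C) or B) and D
= (B and B or B) and D   (complement / identity)
= (B or B) and D   (idempotence)
= B and D   (idempotence)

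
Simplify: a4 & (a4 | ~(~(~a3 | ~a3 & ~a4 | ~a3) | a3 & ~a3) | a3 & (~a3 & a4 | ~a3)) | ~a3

a4 & (a4 | ~(~(~a3 | ~a3 & ~a4 | ~a3) | a3 & ~a3) | a3 & (~a3 & a4 | ~a3)) | ~a3
= a4 & (a4 | ~(~(~a3 | ~a3) | a3 & ~a3) | a3 & (~a3 & a4 | ~a3)) | ~a3   [absorption]
= a4 & (a4 | ~(~(~a3 | ~a3) | a3 & ~a3) | a3 & ~a3) | ~a3   [absorption]
= a4 & (a4 | ~(a3 & a3 | a3 & ~a3) | a3 & ~a3) | ~a3   [De Morgan]
= a4 & (a4 | ~(a3 & a3 | a3 & ~a3)) | ~a3   [complement / identity]
= a4 & (a4 | ~a3) | ~a3   [distribution]
= a4 | ~a3   [absorption]

a4 | ~a3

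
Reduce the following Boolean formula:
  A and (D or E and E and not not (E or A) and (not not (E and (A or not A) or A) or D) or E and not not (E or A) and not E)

A and (D or E)

A and (D or E and E and not not (E or A) and (not not (E and (A or not A) or A) or D) or E and not not (E or A) and not E)
= A and (D or E and E and not not (E or A) and (not not (E or A) or D) or E and not not (E or A) and not E)   (complement / identity)
= A and (D or E and E and not not (E or A) or E and not not (E or A) and not E)   (absorption)
= A and (D or (E or not E) and E and not not (E or A))   (distribution)
= A and (D or E and not not (E or A))   (complement / identity)
= A and (D or E and (E or A))   (double negation)
= A and (D or E)   (absorption)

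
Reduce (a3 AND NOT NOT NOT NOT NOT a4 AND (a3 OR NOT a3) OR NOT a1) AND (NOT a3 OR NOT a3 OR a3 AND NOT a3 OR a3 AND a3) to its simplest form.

(a3 AND NOT NOT NOT NOT NOT a4 AND (a3 OR NOT a3) OR NOT a1) AND (NOT a3 OR NOT a3 OR a3 AND NOT a3 OR a3 AND a3)
= (a3 AND NOT NOT NOT NOT NOT a4 AND (a3 OR NOT a3) OR NOT a1) AND (NOT a3 OR NOT a3 OR a3)
= (a3 AND NOT NOT NOT a4 AND (a3 OR NOT a3) OR NOT a1) AND (NOT a3 OR NOT a3 OR a3)
= (a3 AND NOT NOT NOT a4 AND (a3 OR NOT a3) OR NOT a1) AND (NOT a3 OR a3)
= (a3 AND NOT NOT NOT a4 OR NOT a1) AND (NOT a3 OR a3)
= a3 AND NOT NOT NOT a4 OR NOT a1
= a3 AND NOT a4 OR NOT a1

a3 AND NOT a4 OR NOT a1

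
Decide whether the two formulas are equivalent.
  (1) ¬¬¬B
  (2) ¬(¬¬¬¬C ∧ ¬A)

E1: ¬¬¬B
    = ¬B
E2: ¬(¬¬¬¬C ∧ ¬A)
    = ¬(¬¬C ∧ ¬A)
    = ¬C ∨ A
These differ: at A=0, B=1, C=0, E1 = 0 but E2 = 1.

No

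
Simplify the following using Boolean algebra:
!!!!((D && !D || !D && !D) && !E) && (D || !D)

!!!!((D && !D || !D && !D) && !E) && (D || !D)
= !!((D && !D || !D && !D) && !E) && (D || !D)   [double negation]
= !!(!D && !E) && (D || !D)   [distribution]
= !!(!D && !E)   [complement / identity]
= !D && !E   [double negation]

!D && !E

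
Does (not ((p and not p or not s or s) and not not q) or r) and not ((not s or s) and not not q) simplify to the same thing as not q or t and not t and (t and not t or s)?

E1: (not ((p and not p or not s or s) and not not q) or r) and not ((not s or s) and not not q)
    = (not ((not s or s) and not not q) or r) and not ((not s or s) and not not q)   [complement / identity]
    = not ((not s or s) and not not q)   [absorption]
    = not not not q   [complement / identity]
    = not q   [double negation]
E2: not q or t and not t and (t and not t or s)
    = not q or t and not t   [absorption]
    = not q   [complement / identity]
Both reduce to not q, so they are equivalent.

Yes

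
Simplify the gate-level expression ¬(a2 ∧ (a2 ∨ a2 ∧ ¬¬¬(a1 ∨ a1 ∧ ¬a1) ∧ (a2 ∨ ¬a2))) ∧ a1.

¬a2 ∧ a1

¬(a2 ∧ (a2 ∨ a2 ∧ ¬¬¬(a1 ∨ a1 ∧ ¬a1) ∧ (a2 ∨ ¬a2))) ∧ a1
= ¬(a2 ∧ (a2 ∨ a2 ∧ ¬¬¬a1 ∧ (a2 ∨ ¬a2))) ∧ a1   — complement / identity
= ¬(a2 ∧ (a2 ∨ a2 ∧ ¬¬¬a1)) ∧ a1   — complement / identity
= ¬(a2 ∧ (a2 ∨ a2 ∧ ¬a1)) ∧ a1   — double negation
= ¬(a2 ∧ a2) ∧ a1   — absorption
= ¬a2 ∧ a1   — idempotence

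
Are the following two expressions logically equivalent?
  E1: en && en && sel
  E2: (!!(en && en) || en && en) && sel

E1: en && en && sel
    = en && sel   — idempotence
E2: (!!(en && en) || en && en) && sel
    = (en && en || en && en) && sel   — double negation
    = en && en && sel   — idempotence
    = en && sel   — idempotence
Both reduce to en && sel, so they are equivalent.

Yes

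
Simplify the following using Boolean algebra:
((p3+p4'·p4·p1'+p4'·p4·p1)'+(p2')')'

p3·p2'

((p3+p4'·p4·p1'+p4'·p4·p1)'+(p2')')'
= ((p3+p4'·p4)'+(p2')')'   [distribution]
= (p3+p4'·p4)·p2'   [De Morgan]
= p3·p2'   [complement / identity]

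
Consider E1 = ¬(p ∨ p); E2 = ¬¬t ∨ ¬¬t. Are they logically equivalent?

E1: ¬(p ∨ p)
    = ¬p
E2: ¬¬t ∨ ¬¬t
    = ¬¬t
    = t
These differ: at p=0, t=0, E1 = 1 but E2 = 0.

No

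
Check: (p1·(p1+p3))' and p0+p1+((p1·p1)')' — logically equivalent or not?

No

E1: (p1·(p1+p3))'
    = p1'
E2: p0+p1+((p1·p1)')'
    = p0+p1+p1·p1
    = p0+p1+p1
    = p0+p1
These differ: at p0=0, p1=1, p3=1, E1 = 0 but E2 = 1.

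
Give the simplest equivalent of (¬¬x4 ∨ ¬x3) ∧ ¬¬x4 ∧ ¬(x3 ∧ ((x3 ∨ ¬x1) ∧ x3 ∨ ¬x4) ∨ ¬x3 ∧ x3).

(¬¬x4 ∨ ¬x3) ∧ ¬¬x4 ∧ ¬(x3 ∧ ((x3 ∨ ¬x1) ∧ x3 ∨ ¬x4) ∨ ¬x3 ∧ x3)
= (¬¬x4 ∨ ¬x3) ∧ ¬¬x4 ∧ ¬(x3 ∧ (x3 ∨ ¬x4) ∨ ¬x3 ∧ x3)   [absorption]
= ¬¬x4 ∧ ¬(x3 ∧ (x3 ∨ ¬x4) ∨ ¬x3 ∧ x3)   [absorption]
= ¬¬x4 ∧ ¬(x3 ∧ (x3 ∨ ¬x4))   [complement / identity]
= ¬¬x4 ∧ ¬x3   [absorption]
= x4 ∧ ¬x3   [double negation]

x4 ∧ ¬x3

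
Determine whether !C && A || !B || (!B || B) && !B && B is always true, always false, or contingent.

!C && A || !B || (!B || B) && !B && B
= !C && A || !B || !B && B   [complement / identity]
= !C && A || !B   [complement / identity]
This depends on A, B, C, so it is not a constant.

contingent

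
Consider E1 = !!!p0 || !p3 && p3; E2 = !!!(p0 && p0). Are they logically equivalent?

Yes

E1: !!!p0 || !p3 && p3
    = !p0 || !p3 && p3
    = !p0
E2: !!!(p0 && p0)
    = !!!p0
    = !p0
Both reduce to !p0, so they are equivalent.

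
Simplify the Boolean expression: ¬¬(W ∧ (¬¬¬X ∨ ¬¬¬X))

¬¬(W ∧ (¬¬¬X ∨ ¬¬¬X))
= ¬¬(W ∧ ¬¬¬X)
= W ∧ ¬¬¬X
= W ∧ ¬X

W ∧ ¬X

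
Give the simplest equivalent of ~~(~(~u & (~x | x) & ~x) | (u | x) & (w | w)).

u | x

~~(~(~u & (~x | x) & ~x) | (u | x) & (w | w))
= ~~(~(~u & ~x) | (u | x) & (w | w))   (complement / identity)
= ~~(~(~u & ~x) | (u | x) & w)   (idempotence)
= ~~(u | x | (u | x) & w)   (De Morgan)
= ~~(u | x)   (absorption)
= u | x   (double negation)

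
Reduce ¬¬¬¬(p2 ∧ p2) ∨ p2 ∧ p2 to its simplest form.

¬¬¬¬(p2 ∧ p2) ∨ p2 ∧ p2
= ¬¬(p2 ∧ p2) ∨ p2 ∧ p2   — double negation
= p2 ∧ p2 ∨ p2 ∧ p2   — double negation
= p2 ∧ p2   — idempotence
= p2   — idempotence

p2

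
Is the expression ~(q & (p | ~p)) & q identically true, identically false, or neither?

identically false

~(q & (p | ~p)) & q
= ~q & q   — complement / identity
= 0   — complement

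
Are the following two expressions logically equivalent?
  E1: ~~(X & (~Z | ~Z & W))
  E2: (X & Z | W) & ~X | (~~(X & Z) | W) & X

No

E1: ~~(X & (~Z | ~Z & W))
    = ~~(X & ~Z)   [absorption]
    = X & ~Z   [double negation]
E2: (X & Z | W) & ~X | (~~(X & Z) | W) & X
    = (X & Z | W) & ~X | (X & Z | W) & X   [double negation]
    = X & Z | W   [distribution]
These differ: at W=1, X=0, Z=1, E1 = 0 but E2 = 1.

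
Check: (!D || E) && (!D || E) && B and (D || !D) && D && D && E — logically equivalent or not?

E1: (!D || E) && (!D || E) && B
    = (!D || E) && B   [idempotence]
E2: (D || !D) && D && D && E
    = D && D && E   [complement / identity]
    = D && E   [idempotence]
These differ: at B=1, D=0, E=1, E1 = 1 but E2 = 0.

No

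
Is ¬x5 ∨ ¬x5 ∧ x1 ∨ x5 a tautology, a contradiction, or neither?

¬x5 ∨ ¬x5 ∧ x1 ∨ x5
= ¬x5 ∨ x5   (absorption)
= True   (complement)

tautology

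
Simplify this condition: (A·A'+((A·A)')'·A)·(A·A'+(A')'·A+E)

(A·A'+((A·A)')'·A)·(A·A'+(A')'·A+E)
= (A·A'+(A')'·A)·(A·A'+(A')'·A+E)   [idempotence]
= A·A'+(A')'·A   [absorption]
= A·A'+A·A   [double negation]
= A   [distribution]

A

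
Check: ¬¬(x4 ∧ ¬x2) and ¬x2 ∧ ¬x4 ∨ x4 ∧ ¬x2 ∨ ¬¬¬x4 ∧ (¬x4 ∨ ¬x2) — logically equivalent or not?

No

E1: ¬¬(x4 ∧ ¬x2)
    = x4 ∧ ¬x2   (double negation)
E2: ¬x2 ∧ ¬x4 ∨ x4 ∧ ¬x2 ∨ ¬¬¬x4 ∧ (¬x4 ∨ ¬x2)
    = ¬x2 ∧ (¬x4 ∨ x4) ∨ ¬¬¬x4 ∧ (¬x4 ∨ ¬x2)   (distribution)
    = ¬x2 ∧ (¬x4 ∨ x4) ∨ ¬x4 ∧ (¬x4 ∨ ¬x2)   (double negation)
    = ¬x2 ∧ (¬x4 ∨ x4) ∨ ¬x4   (absorption)
    = ¬x2 ∨ ¬x4   (complement / identity)
These differ: at x2=0, x4=0, E1 = 0 but E2 = 1.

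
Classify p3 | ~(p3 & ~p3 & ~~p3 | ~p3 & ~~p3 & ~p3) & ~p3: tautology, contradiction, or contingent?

p3 | ~(p3 & ~p3 & ~~p3 | ~p3 & ~~p3 & ~p3) & ~p3
= p3 | ~(~p3 & ~~p3) & ~p3   [distribution]
= p3 | (p3 | ~p3) & ~p3   [De Morgan]
= p3 | ~p3   [complement / identity]
= 1   [complement]

tautology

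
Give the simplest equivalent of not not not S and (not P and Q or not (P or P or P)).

not not not S and (not P and Q or not (P or P or P))
= not not not S and (not P and Q or not (P or P))
= not not not S and (not P and Q or not P)
= not not not S and not P
= not S and not P

not S and not P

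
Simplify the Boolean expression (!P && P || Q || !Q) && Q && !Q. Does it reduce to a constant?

(!P && P || Q || !Q) && Q && !Q
= (Q || !Q) && Q && !Q   (complement / identity)
= Q && !Q   (complement / identity)
= false   (complement)

false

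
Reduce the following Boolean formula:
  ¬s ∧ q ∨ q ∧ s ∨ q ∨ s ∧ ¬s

¬s ∧ q ∨ q ∧ s ∨ q ∨ s ∧ ¬s
= q ∨ q ∨ s ∧ ¬s   [distribution]
= q ∨ q   [complement / identity]
= q   [idempotence]

q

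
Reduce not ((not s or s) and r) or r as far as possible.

True

not ((not s or s) and r) or r
= not r or r   (complement / identity)
= True   (complement)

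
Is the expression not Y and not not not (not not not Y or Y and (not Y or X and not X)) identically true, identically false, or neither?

identically false

not Y and not not not (not not not Y or Y and (not Y or X and not X))
= not Y and not not not (not not not Y or Y and not Y)   [complement / identity]
= not Y and not (not not not Y or Y and not Y)   [double negation]
= not Y and not not not not Y   [complement / identity]
= not Y and not not Y   [double negation]
= not Y and Y   [double negation]
= False   [complement]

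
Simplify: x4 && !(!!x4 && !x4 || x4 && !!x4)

x4 && !(!!x4 && !x4 || x4 && !!x4)
= x4 && !!!x4   (distribution)
= x4 && !x4   (double negation)
= false   (complement)

false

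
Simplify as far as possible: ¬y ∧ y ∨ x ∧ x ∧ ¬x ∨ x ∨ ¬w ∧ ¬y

x ∨ ¬w ∧ ¬y

¬y ∧ y ∨ x ∧ x ∧ ¬x ∨ x ∨ ¬w ∧ ¬y
= x ∧ x ∧ ¬x ∨ x ∨ ¬w ∧ ¬y   (complement / identity)
= x ∧ ¬x ∨ x ∨ ¬w ∧ ¬y   (idempotence)
= x ∨ ¬w ∧ ¬y   (complement / identity)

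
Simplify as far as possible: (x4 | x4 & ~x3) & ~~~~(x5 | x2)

x4 & (x5 | x2)

(x4 | x4 & ~x3) & ~~~~(x5 | x2)
= (x4 | x4 & ~x3) & ~~(x5 | x2)   — double negation
= (x4 | x4 & ~x3) & (x5 | x2)   — double negation
= x4 & (x5 | x2)   — absorption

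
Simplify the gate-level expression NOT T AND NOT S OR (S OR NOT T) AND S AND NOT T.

NOT T AND NOT S OR (S OR NOT T) AND S AND NOT T
= NOT T AND (NOT S OR (S OR NOT T) AND S)   [distribution]
= NOT T AND (NOT S OR S)   [absorption]
= NOT T   [complement / identity]

NOT T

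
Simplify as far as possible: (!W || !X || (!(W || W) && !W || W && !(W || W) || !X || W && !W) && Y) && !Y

(!W || !X || (!(W || W) && !W || W && !(W || W) || !X || W && !W) && Y) && !Y
= (!W || !X || (!(W || W) || !X || W && !W) && Y) && !Y   (distribution)
= (!W || !X || (!W || !X || W && !W) && Y) && !Y   (idempotence)
= (!W || !X || (!W || !X) && Y) && !Y   (complement / identity)
= (!W || !X) && !Y   (absorption)

(!W || !X) && !Y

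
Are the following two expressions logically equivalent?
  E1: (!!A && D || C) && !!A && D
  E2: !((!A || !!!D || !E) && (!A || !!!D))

E1: (!!A && D || C) && !!A && D
    = !!A && D
    = A && D
E2: !((!A || !!!D || !E) && (!A || !!!D))
    = !(!A || !!!D)
    = A && !!D
    = A && D
Both reduce to A && D, so they are equivalent.

Yes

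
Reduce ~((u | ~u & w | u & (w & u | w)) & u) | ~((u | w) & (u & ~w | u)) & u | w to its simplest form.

~u | w

~((u | ~u & w | u & (w & u | w)) & u) | ~((u | w) & (u & ~w | u)) & u | w
= ~((u | ~u & w | u & w) & u) | ~((u | w) & (u & ~w | u)) & u | w   (absorption)
= ~((u | w) & u) | ~((u | w) & (u & ~w | u)) & u | w   (distribution)
= ~((u | w) & u) | ~((u | w) & u) & u | w   (absorption)
= ~((u | w) & u) | w   (absorption)
= ~u | w   (absorption)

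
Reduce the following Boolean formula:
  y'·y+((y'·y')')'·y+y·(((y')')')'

y

y'·y+((y'·y')')'·y+y·(((y')')')'
= y'·y+y'·y'·y+y·(((y')')')'   (double negation)
= y'·y'·y+y·(((y')')')'   (complement / identity)
= y'·y'·y+y·(y')'   (double negation)
= y'·y'·y+y·y   (double negation)
= y'·y+y·y   (idempotence)
= y   (distribution)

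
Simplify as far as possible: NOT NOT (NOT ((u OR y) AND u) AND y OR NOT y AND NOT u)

NOT NOT (NOT ((u OR y) AND u) AND y OR NOT y AND NOT u)
= NOT NOT (NOT u AND y OR NOT y AND NOT u)   — absorption
= NOT NOT NOT u   — distribution
= NOT u   — double negation

NOT u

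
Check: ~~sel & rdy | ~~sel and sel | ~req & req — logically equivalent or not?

E1: ~~sel & rdy | ~~sel
    = sel & rdy | ~~sel   (double negation)
    = sel & rdy | sel   (double negation)
    = sel   (absorption)
E2: sel | ~req & req
    = sel   (complement / identity)
Both reduce to sel, so they are equivalent.

Yes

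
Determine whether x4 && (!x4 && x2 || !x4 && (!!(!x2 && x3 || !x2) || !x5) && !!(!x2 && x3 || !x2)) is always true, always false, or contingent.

always false

x4 && (!x4 && x2 || !x4 && (!!(!x2 && x3 || !x2) || !x5) && !!(!x2 && x3 || !x2))
= x4 && (!x4 && x2 || !x4 && !!(!x2 && x3 || !x2))   [absorption]
= x4 && (!x4 && x2 || !x4 && !!!x2)   [absorption]
= x4 && (!x4 && x2 || !x4 && !x2)   [double negation]
= x4 && !x4   [distribution]
= false   [complement]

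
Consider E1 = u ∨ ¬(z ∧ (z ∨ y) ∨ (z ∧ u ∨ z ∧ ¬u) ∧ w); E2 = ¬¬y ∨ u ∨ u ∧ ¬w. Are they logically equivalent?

E1: u ∨ ¬(z ∧ (z ∨ y) ∨ (z ∧ u ∨ z ∧ ¬u) ∧ w)
    = u ∨ ¬(z ∧ (z ∨ y) ∨ z ∧ w)
    = u ∨ ¬(z ∨ z ∧ w)
    = u ∨ ¬z
E2: ¬¬y ∨ u ∨ u ∧ ¬w
    = ¬¬y ∨ u
    = y ∨ u
These differ: at u=0, w=1, y=1, z=1, E1 = 0 but E2 = 1.

No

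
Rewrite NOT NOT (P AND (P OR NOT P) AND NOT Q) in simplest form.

P AND NOT Q

NOT NOT (P AND (P OR NOT P) AND NOT Q)
= NOT NOT (P AND NOT Q)   (complement / identity)
= P AND NOT Q   (double negation)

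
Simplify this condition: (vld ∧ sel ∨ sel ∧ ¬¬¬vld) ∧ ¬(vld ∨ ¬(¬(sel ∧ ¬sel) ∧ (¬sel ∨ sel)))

(vld ∧ sel ∨ sel ∧ ¬¬¬vld) ∧ ¬(vld ∨ ¬(¬(sel ∧ ¬sel) ∧ (¬sel ∨ sel)))
= (vld ∧ sel ∨ sel ∧ ¬¬¬vld) ∧ ¬(vld ∨ ¬¬(sel ∧ ¬sel))   — complement / identity
= (vld ∧ sel ∨ sel ∧ ¬vld) ∧ ¬(vld ∨ ¬¬(sel ∧ ¬sel))   — double negation
= (vld ∧ sel ∨ sel ∧ ¬vld) ∧ ¬(vld ∨ sel ∧ ¬sel)   — double negation
= (vld ∧ sel ∨ sel ∧ ¬vld) ∧ ¬vld   — complement / identity
= sel ∧ ¬vld   — distribution

sel ∧ ¬vld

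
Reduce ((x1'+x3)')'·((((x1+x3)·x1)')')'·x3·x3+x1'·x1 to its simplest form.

x1'·x3

((x1'+x3)')'·((((x1+x3)·x1)')')'·x3·x3+x1'·x1
= ((x1'+x3)')'·((x1')')'·x3·x3+x1'·x1
= (x1'+x3)·((x1')')'·x3·x3+x1'·x1
= (x1'+x3)·x1'·x3·x3+x1'·x1
= (x1'+x3)·x1'·x3·x3
= x1'·x3·x3
= x1'·x3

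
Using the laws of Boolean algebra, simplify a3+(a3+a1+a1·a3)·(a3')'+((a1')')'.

a3+a1'

a3+(a3+a1+a1·a3)·(a3')'+((a1')')'
= a3+(a3+a1+a1·a3)·a3+((a1')')'   (double negation)
= a3+(a3+a1)·a3+((a1')')'   (absorption)
= a3+a3+((a1')')'   (absorption)
= a3+a3+a1'   (double negation)
= a3+a1'   (idempotence)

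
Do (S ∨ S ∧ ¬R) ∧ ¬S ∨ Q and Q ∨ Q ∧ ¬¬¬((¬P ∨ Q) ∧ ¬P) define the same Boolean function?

E1: (S ∨ S ∧ ¬R) ∧ ¬S ∨ Q
    = S ∧ ¬S ∨ Q   [absorption]
    = Q   [complement / identity]
E2: Q ∨ Q ∧ ¬¬¬((¬P ∨ Q) ∧ ¬P)
    = Q ∨ Q ∧ ¬((¬P ∨ Q) ∧ ¬P)   [double negation]
    = Q ∨ Q ∧ ¬¬P   [absorption]
    = Q ∨ Q ∧ P   [double negation]
    = Q   [absorption]
Both reduce to Q, so they are equivalent.

Yes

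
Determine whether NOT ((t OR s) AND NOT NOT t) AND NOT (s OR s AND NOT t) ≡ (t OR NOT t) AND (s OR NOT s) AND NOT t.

No

E1: NOT ((t OR s) AND NOT NOT t) AND NOT (s OR s AND NOT t)
    = NOT ((t OR s) AND t) AND NOT (s OR s AND NOT t)   [double negation]
    = NOT ((t OR s) AND t) AND NOT s   [absorption]
    = NOT t AND NOT s   [absorption]
E2: (t OR NOT t) AND (s OR NOT s) AND NOT t
    = (s OR NOT s) AND NOT t   [complement / identity]
    = NOT t   [complement / identity]
These differ: at s=1, t=0, E1 = 0 but E2 = 1.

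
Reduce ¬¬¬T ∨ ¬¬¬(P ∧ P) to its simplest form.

¬¬¬T ∨ ¬¬¬(P ∧ P)
= ¬¬¬T ∨ ¬¬¬P
= ¬¬¬T ∨ ¬P
= ¬T ∨ ¬P

¬T ∨ ¬P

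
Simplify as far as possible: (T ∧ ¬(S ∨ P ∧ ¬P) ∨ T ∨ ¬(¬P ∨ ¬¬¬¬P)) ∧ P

T ∧ P

(T ∧ ¬(S ∨ P ∧ ¬P) ∨ T ∨ ¬(¬P ∨ ¬¬¬¬P)) ∧ P
= (T ∧ ¬S ∨ T ∨ ¬(¬P ∨ ¬¬¬¬P)) ∧ P   [complement / identity]
= (T ∧ ¬S ∨ T ∨ P ∧ ¬¬¬P) ∧ P   [De Morgan]
= (T ∨ P ∧ ¬¬¬P) ∧ P   [absorption]
= (T ∨ P ∧ ¬P) ∧ P   [double negation]
= T ∧ P   [complement / identity]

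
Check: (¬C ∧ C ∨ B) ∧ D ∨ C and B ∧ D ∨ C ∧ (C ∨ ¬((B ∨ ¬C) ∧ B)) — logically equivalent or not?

Yes

E1: (¬C ∧ C ∨ B) ∧ D ∨ C
    = B ∧ D ∨ C   [complement / identity]
E2: B ∧ D ∨ C ∧ (C ∨ ¬((B ∨ ¬C) ∧ B))
    = B ∧ D ∨ C ∧ (C ∨ ¬B)   [absorption]
    = B ∧ D ∨ C   [absorption]
Both reduce to B ∧ D ∨ C, so they are equivalent.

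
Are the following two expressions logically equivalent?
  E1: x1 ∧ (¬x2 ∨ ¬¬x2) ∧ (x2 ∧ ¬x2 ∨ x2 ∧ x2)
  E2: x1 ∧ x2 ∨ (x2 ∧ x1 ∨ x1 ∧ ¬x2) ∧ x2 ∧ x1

Yes

E1: x1 ∧ (¬x2 ∨ ¬¬x2) ∧ (x2 ∧ ¬x2 ∨ x2 ∧ x2)
    = x1 ∧ (¬x2 ∨ ¬¬x2) ∧ x2   (distribution)
    = x1 ∧ (¬x2 ∨ x2) ∧ x2   (double negation)
    = x1 ∧ x2   (complement / identity)
E2: x1 ∧ x2 ∨ (x2 ∧ x1 ∨ x1 ∧ ¬x2) ∧ x2 ∧ x1
    = x1 ∧ x2 ∨ x1 ∧ x2 ∧ x1   (distribution)
    = x1 ∧ x2   (absorption)
Both reduce to x1 ∧ x2, so they are equivalent.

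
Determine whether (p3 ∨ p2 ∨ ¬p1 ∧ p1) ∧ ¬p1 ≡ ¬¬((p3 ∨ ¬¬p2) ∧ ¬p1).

Yes

E1: (p3 ∨ p2 ∨ ¬p1 ∧ p1) ∧ ¬p1
    = (p3 ∨ p2) ∧ ¬p1
E2: ¬¬((p3 ∨ ¬¬p2) ∧ ¬p1)
    = ¬¬((p3 ∨ p2) ∧ ¬p1)
    = (p3 ∨ p2) ∧ ¬p1
Both reduce to (p3 ∨ p2) ∧ ¬p1, so they are equivalent.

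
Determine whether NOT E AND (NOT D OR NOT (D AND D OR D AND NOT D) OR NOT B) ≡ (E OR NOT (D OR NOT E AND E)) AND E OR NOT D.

No

E1: NOT E AND (NOT D OR NOT (D AND D OR D AND NOT D) OR NOT B)
    = NOT E AND (NOT D OR NOT D OR NOT B)   — distribution
    = NOT E AND (NOT D OR NOT B)   — idempotence
E2: (E OR NOT (D OR NOT E AND E)) AND E OR NOT D
    = (E OR NOT D) AND E OR NOT D   — complement / identity
    = E OR NOT D   — absorption
These differ: at B=0, D=1, E=1, E1 = 0 but E2 = 1.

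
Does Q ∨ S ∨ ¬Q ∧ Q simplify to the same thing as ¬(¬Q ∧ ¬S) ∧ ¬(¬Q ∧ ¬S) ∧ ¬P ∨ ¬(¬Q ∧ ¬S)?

Yes

E1: Q ∨ S ∨ ¬Q ∧ Q
    = Q ∨ S
E2: ¬(¬Q ∧ ¬S) ∧ ¬(¬Q ∧ ¬S) ∧ ¬P ∨ ¬(¬Q ∧ ¬S)
    = ¬(¬Q ∧ ¬S) ∧ ¬P ∨ ¬(¬Q ∧ ¬S)
    = ¬(¬Q ∧ ¬S)
    = Q ∨ S
Both reduce to Q ∨ S, so they are equivalent.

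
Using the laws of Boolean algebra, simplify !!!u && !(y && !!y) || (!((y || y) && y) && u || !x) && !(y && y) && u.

!!!u && !(y && !!y) || (!((y || y) && y) && u || !x) && !(y && y) && u
= !!!u && !(y && !!y) || (!(y && y) && u || !x) && !(y && y) && u   — idempotence
= !!!u && !(y && !!y) || !(y && y) && u   — absorption
= !u && !(y && !!y) || !(y && y) && u   — double negation
= !u && !(y && y) || !(y && y) && u   — double negation
= !(y && y)   — distribution
= !y   — idempotence

!y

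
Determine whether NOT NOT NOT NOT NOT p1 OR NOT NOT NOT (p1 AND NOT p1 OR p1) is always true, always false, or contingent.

contingent

NOT NOT NOT NOT NOT p1 OR NOT NOT NOT (p1 AND NOT p1 OR p1)
= NOT NOT NOT p1 OR NOT NOT NOT (p1 AND NOT p1 OR p1)   (double negation)
= NOT NOT NOT p1 OR NOT NOT NOT p1   (complement / identity)
= NOT NOT NOT p1   (idempotence)
= NOT p1   (double negation)
This depends on p1, so it is not a constant.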